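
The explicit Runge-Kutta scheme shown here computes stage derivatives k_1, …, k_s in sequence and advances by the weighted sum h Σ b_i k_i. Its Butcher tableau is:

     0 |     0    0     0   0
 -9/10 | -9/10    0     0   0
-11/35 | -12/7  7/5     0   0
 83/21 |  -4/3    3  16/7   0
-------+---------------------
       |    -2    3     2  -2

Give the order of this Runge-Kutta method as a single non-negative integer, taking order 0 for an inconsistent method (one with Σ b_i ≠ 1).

b = (-2, 3, 2, -2)
c = (0, -9/10, -11/35, 83/21)
Ac = (0, 0, -63/50, -335/98)
Σ b_i: (-2)·1 + 3·1 + 2·1 + (-2)·1 = 1 ✓
b·c: 3·(-9/10) + 2·(-11/35) + (-2)·83/21 = -337/30 ≠ 1/2 ⇒ order 1.

1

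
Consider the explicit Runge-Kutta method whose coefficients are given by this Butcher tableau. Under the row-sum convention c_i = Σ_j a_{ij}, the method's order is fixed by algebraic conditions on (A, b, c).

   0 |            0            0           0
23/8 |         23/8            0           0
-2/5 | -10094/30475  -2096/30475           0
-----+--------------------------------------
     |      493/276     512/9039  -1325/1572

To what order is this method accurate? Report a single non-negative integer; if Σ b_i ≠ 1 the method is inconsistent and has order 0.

b = (493/276, 512/9039, -1325/1572)
c = (0, 23/8, -2/5)
Ac = (0, 0, -262/1325)
Σ b_i: 493/276·1 + 512/9039·1 + (-1325/1572)·1 = 1 ✓
b·c: 512/9039·23/8 + (-1325/1572)·(-2/5) = 1/2 ✓
b·c²: 512/9039·529/64 + (-1325/1572)·4/25 = 1/3 ✓
b·Ac: (-1325/1572)·(-262/1325) = 1/6 ✓; 3 stages ⇒ order 3.

3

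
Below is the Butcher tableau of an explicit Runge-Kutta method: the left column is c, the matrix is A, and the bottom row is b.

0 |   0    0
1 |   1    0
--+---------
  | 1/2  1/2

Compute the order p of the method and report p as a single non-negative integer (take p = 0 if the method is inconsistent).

2

b = (1/2, 1/2)
c = (0, 1)
Σ b_i: 1/2·1 + 1/2·1 = 1 ✓
b·c: 1/2·1 = 1/2 ✓; 2 stages ⇒ order 2.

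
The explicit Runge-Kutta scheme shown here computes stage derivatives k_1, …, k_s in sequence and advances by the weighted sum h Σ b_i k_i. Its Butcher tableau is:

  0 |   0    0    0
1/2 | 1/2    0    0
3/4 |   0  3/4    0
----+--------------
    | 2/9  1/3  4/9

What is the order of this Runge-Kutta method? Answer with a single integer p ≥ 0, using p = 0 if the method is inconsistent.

3

b = (2/9, 1/3, 4/9)
c = (0, 1/2, 3/4)
Ac = (0, 0, 3/8)
Σ b_i: 2/9·1 + 1/3·1 + 4/9·1 = 1 ✓
b·c: 1/3·1/2 + 4/9·3/4 = 1/2 ✓
b·c²: 1/3·1/4 + 4/9·9/16 = 1/3 ✓
b·Ac: 4/9·3/8 = 1/6 ✓; 3 stages ⇒ order 3.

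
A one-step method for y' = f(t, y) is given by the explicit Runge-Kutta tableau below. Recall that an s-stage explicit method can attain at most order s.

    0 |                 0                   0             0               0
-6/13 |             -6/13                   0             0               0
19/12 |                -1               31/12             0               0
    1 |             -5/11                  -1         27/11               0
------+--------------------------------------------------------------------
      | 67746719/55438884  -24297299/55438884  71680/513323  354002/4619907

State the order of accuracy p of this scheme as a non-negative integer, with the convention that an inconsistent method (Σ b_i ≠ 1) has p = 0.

b = (67746719/55438884, -24297299/55438884, 71680/513323, 354002/4619907)
c = (0, -6/13, 19/12, 1)
Ac = (0, 0, -31/26, 2487/572)
Σ b_i: 67746719/55438884·1 + (-24297299/55438884)·1 + 71680/513323·1 + 354002/4619907·1 = 1 ✓
b·c: (-24297299/55438884)·(-6/13) + 71680/513323·19/12 + 354002/4619907·1 = 1/2 ✓
b·c²: (-24297299/55438884)·36/169 + 71680/513323·361/144 + 354002/4619907·1 = 1/3 ✓
b·Ac: 71680/513323·(-31/26) + 354002/4619907·2487/572 = 1/6 ✓
b·c³: (-24297299/55438884)·(-216/2197) + 71680/513323·6859/1728 + 354002/4619907·1 = 6391408/9482967 ≠ 1/4 ⇒ order 3.
b·(c∘Ac): 71680/513323·(-589/312) + 354002/4619907·2487/572 = 2784559/40039194 ≠ 1/8
b·Ac²: 71680/513323·93/169 + 354002/4619907·176691/29744 = 4484621/8429304 ≠ 1/12
b·A²c: 354002/4619907·(-837/286) = -1496463/6673199 ≠ 1/24

3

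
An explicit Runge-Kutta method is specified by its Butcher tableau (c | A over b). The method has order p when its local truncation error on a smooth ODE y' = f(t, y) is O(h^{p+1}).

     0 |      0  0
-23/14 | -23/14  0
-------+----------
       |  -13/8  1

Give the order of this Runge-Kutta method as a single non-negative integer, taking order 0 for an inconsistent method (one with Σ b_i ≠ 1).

b = (-13/8, 1)
c = (0, -23/14)
Σ b_i: (-13/8)·1 + 1·1 = -5/8 ≠ 1 ⇒ order 0.

0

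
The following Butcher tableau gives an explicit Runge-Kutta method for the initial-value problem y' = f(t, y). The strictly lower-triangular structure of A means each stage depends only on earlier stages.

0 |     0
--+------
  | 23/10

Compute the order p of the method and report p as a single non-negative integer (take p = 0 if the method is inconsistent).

0

b = (23/10)
c = (0)
Σ b_i: 23/10·1 = 23/10 ≠ 1 ⇒ order 0.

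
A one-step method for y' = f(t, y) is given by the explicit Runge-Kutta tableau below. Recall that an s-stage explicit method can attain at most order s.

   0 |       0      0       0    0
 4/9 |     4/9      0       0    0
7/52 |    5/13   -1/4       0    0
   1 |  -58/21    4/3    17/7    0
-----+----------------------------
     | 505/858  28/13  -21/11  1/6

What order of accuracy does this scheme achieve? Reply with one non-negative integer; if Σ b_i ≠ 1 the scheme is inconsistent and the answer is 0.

b = (505/858, 28/13, -21/11, 1/6)
c = (0, 4/9, 7/52, 1)
Ac = (0, 0, -1/9, 1291/1404)
Σ b_i: 505/858·1 + 28/13·1 + (-21/11)·1 + 1/6·1 = 1 ✓
b·c: 28/13·4/9 + (-21/11)·7/52 + 1/6·1 = 4463/5148 ≠ 1/2 ⇒ order 1.

1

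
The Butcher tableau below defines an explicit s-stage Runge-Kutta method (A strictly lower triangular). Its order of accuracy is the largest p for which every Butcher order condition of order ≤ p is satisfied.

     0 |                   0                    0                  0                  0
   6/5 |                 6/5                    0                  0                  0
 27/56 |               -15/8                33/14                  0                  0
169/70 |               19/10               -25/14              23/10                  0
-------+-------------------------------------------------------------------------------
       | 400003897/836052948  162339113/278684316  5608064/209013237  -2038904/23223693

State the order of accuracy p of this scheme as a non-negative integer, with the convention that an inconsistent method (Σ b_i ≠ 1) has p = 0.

b = (400003897/836052948, 162339113/278684316, 5608064/209013237, -2038904/23223693)
c = (0, 6/5, 27/56, 169/70)
Ac = (0, 0, 99/35, -579/560)
Σ b_i: 400003897/836052948·1 + 162339113/278684316·1 + 5608064/209013237·1 + (-2038904/23223693)·1 = 1 ✓
b·c: 162339113/278684316·6/5 + 5608064/209013237·27/56 + (-2038904/23223693)·169/70 = 1/2 ✓
b·c²: 162339113/278684316·36/25 + 5608064/209013237·729/3136 + (-2038904/23223693)·28561/4900 = 1/3 ✓
b·Ac: 5608064/209013237·99/35 + (-2038904/23223693)·(-579/560) = 1/6 ✓
b·c³: 162339113/278684316·216/125 + 5608064/209013237·19683/175616 + (-2038904/23223693)·4826809/343000 = -25702742147/113796095700 ≠ 1/4 ⇒ order 3.
b·(c∘Ac): 5608064/209013237·2673/1960 + (-2038904/23223693)·(-97851/39200) = 1385837473/5418861700 ≠ 1/8
b·Ac²: 5608064/209013237·594/175 + (-2038904/23223693)·(-63873/31360) = 5849958623/21675446800 ≠ 1/12
b·A²c: (-2038904/23223693)·2277/350 = -110537724/193530775 ≠ 1/24

3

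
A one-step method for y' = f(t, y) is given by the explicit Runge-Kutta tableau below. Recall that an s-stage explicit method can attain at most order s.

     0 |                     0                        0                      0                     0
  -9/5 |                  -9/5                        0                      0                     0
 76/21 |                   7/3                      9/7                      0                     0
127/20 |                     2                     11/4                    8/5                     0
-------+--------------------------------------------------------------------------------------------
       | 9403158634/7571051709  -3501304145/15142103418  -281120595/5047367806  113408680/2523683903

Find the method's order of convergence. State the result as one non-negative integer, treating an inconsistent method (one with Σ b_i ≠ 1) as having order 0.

3

b = (9403158634/7571051709, -3501304145/15142103418, -281120595/5047367806, 113408680/2523683903)
c = (0, -9/5, 76/21, 127/20)
Ac = (0, 0, -81/35, 353/420)
Σ b_i: 9403158634/7571051709·1 + (-3501304145/15142103418)·1 + (-281120595/5047367806)·1 + 113408680/2523683903·1 = 1 ✓
b·c: (-3501304145/15142103418)·(-9/5) + (-281120595/5047367806)·76/21 + 113408680/2523683903·127/20 = 1/2 ✓
b·c²: (-3501304145/15142103418)·81/25 + (-281120595/5047367806)·5776/441 + 113408680/2523683903·16129/400 = 1/3 ✓
b·Ac: (-281120595/5047367806)·(-81/35) + 113408680/2523683903·353/420 = 1/6 ✓
b·c³: (-3501304145/15142103418)·(-729/125) + (-281120595/5047367806)·438976/9261 + 113408680/2523683903·2048383/8000 = 324811509507637/31798417177800 ≠ 1/4 ⇒ order 3.
b·(c∘Ac): (-281120595/5047367806)·(-2052/245) + 113408680/2523683903·44831/8400 = 53475870941/75710517090 ≠ 1/8
b·Ac²: (-281120595/5047367806)·729/175 + 113408680/2523683903·1317091/44100 = 352992858905/317984171778 ≠ 1/12
b·A²c: 113408680/2523683903·(-648/175) = -2099680704/12618419515 ≠ 1/24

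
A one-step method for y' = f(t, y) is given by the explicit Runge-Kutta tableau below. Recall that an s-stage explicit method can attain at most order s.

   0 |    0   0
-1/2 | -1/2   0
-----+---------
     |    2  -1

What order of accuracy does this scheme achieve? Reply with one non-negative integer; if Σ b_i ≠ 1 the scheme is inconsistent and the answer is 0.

b = (2, -1)
c = (0, -1/2)
Σ b_i: 2·1 + (-1)·1 = 1 ✓
b·c: (-1)·(-1/2) = 1/2 ✓; 2 stages ⇒ order 2.

2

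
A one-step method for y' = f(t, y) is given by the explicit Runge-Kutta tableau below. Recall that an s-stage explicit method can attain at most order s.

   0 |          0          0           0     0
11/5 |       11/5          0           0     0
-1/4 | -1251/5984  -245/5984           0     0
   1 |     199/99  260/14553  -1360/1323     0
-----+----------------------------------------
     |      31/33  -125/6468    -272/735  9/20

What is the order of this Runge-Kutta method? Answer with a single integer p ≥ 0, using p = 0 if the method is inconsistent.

b = (31/33, -125/6468, -272/735, 9/20)
c = (0, 11/5, -1/4, 1)
Ac = (0, 0, -49/544, 8/27)
Σ b_i: 31/33·1 + (-125/6468)·1 + (-272/735)·1 + 9/20·1 = 1 ✓
b·c: (-125/6468)·11/5 + (-272/735)·(-1/4) + 9/20·1 = 1/2 ✓
b·c²: (-125/6468)·121/25 + (-272/735)·1/16 + 9/20·1 = 1/3 ✓
b·Ac: (-272/735)·(-49/544) + 9/20·8/27 = 1/6 ✓
b·c³: (-125/6468)·1331/125 + (-272/735)·(-1/64) + 9/20·1 = 1/4 ✓
b·(c∘Ac): (-272/735)·49/2176 + 9/20·8/27 = 1/8 ✓
b·Ac²: (-272/735)·(-539/2720) + 9/20·1/45 = 1/12 ✓
b·A²c: 9/20·5/54 = 1/24 ✓; 4 stages ⇒ order 4.

4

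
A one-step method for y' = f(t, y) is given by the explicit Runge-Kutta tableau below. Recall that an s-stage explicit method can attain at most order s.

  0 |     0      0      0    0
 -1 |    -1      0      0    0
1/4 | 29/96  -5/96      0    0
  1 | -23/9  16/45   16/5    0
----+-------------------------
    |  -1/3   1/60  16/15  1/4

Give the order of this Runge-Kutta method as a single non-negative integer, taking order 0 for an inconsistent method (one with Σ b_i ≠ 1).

b = (-1/3, 1/60, 16/15, 1/4)
c = (0, -1, 1/4, 1)
Ac = (0, 0, 5/96, 4/9)
Σ b_i: (-1/3)·1 + 1/60·1 + 16/15·1 + 1/4·1 = 1 ✓
b·c: 1/60·(-1) + 16/15·1/4 + 1/4·1 = 1/2 ✓
b·c²: 1/60·1 + 16/15·1/16 + 1/4·1 = 1/3 ✓
b·Ac: 16/15·5/96 + 1/4·4/9 = 1/6 ✓
b·c³: 1/60·(-1) + 16/15·1/64 + 1/4·1 = 1/4 ✓
b·(c∘Ac): 16/15·5/384 + 1/4·4/9 = 1/8 ✓
b·Ac²: 16/15·(-5/96) + 1/4·5/9 = 1/12 ✓
b·A²c: 1/4·1/6 = 1/24 ✓; 4 stages ⇒ order 4.

4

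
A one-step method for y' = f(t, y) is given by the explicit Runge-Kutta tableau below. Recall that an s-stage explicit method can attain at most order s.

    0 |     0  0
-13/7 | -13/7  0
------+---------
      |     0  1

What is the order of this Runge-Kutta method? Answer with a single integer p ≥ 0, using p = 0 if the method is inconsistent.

b = (0, 1)
c = (0, -13/7)
Σ b_i: 1·1 = 1 ✓
b·c: 1·(-13/7) = -13/7 ≠ 1/2 ⇒ order 1.

1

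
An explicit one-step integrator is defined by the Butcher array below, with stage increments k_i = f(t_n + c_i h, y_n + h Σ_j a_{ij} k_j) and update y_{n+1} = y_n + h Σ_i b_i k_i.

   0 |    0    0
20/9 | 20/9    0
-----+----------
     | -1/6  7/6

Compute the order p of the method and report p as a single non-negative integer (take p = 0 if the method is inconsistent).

b = (-1/6, 7/6)
c = (0, 20/9)
Σ b_i: (-1/6)·1 + 7/6·1 = 1 ✓
b·c: 7/6·20/9 = 70/27 ≠ 1/2 ⇒ order 1.

1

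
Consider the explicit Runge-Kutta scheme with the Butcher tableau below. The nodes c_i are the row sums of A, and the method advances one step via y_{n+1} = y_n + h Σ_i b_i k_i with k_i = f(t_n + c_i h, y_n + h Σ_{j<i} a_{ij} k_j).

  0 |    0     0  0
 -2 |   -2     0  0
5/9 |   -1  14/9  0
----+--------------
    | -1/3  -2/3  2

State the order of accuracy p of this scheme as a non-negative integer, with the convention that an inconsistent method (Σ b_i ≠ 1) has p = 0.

1

b = (-1/3, -2/3, 2)
c = (0, -2, 5/9)
Ac = (0, 0, -28/9)
Σ b_i: (-1/3)·1 + (-2/3)·1 + 2·1 = 1 ✓
b·c: (-2/3)·(-2) + 2·5/9 = 22/9 ≠ 1/2 ⇒ order 1.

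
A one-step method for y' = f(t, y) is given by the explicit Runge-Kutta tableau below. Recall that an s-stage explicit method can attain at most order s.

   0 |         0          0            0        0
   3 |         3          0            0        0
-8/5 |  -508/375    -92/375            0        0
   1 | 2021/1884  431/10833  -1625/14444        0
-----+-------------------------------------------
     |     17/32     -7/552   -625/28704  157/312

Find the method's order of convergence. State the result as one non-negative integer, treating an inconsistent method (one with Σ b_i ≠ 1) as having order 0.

4

b = (17/32, -7/552, -625/28704, 157/312)
c = (0, 3, -8/5, 1)
Ac = (0, 0, -92/125, 47/157)
Σ b_i: 17/32·1 + (-7/552)·1 + (-625/28704)·1 + 157/312·1 = 1 ✓
b·c: (-7/552)·3 + (-625/28704)·(-8/5) + 157/312·1 = 1/2 ✓
b·c²: (-7/552)·9 + (-625/28704)·64/25 + 157/312·1 = 1/3 ✓
b·Ac: (-625/28704)·(-92/125) + 157/312·47/157 = 1/6 ✓
b·c³: (-7/552)·27 + (-625/28704)·(-512/125) + 157/312·1 = 1/4 ✓
b·(c∘Ac): (-625/28704)·736/625 + 157/312·47/157 = 1/8 ✓
b·Ac²: (-625/28704)·(-276/125) + 157/312·11/157 = 1/12 ✓
b·A²c: 157/312·13/157 = 1/24 ✓; 4 stages ⇒ order 4.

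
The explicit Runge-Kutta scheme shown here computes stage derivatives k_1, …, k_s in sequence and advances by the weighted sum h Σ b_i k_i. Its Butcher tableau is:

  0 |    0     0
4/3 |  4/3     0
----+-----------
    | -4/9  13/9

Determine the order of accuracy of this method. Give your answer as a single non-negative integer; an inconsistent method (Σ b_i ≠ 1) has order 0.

1

b = (-4/9, 13/9)
c = (0, 4/3)
Σ b_i: (-4/9)·1 + 13/9·1 = 1 ✓
b·c: 13/9·4/3 = 52/27 ≠ 1/2 ⇒ order 1.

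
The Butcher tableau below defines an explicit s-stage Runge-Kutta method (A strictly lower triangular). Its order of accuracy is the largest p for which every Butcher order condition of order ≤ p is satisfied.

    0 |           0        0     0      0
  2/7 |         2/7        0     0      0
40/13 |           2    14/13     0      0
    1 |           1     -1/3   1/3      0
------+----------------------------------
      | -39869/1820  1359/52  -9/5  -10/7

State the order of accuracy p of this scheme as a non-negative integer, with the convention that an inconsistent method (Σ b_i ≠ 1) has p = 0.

2

b = (-39869/1820, 1359/52, -9/5, -10/7)
c = (0, 2/7, 40/13, 1)
Ac = (0, 0, 4/13, 254/273)
Σ b_i: (-39869/1820)·1 + 1359/52·1 + (-9/5)·1 + (-10/7)·1 = 1 ✓
b·c: 1359/52·2/7 + (-9/5)·40/13 + (-10/7)·1 = 1/2 ✓
b·c²: 1359/52·4/49 + (-9/5)·1600/169 + (-10/7)·1 = -135283/8281 ≠ 1/3 ⇒ order 2.
b·Ac: (-9/5)·4/13 + (-10/7)·254/273 = -1384/735 ≠ 1/6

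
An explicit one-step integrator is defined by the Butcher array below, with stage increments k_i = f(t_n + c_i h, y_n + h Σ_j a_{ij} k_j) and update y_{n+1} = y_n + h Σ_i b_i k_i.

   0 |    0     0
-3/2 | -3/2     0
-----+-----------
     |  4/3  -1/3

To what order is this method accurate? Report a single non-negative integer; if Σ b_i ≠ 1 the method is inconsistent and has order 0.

2

b = (4/3, -1/3)
c = (0, -3/2)
Σ b_i: 4/3·1 + (-1/3)·1 = 1 ✓
b·c: (-1/3)·(-3/2) = 1/2 ✓; 2 stages ⇒ order 2.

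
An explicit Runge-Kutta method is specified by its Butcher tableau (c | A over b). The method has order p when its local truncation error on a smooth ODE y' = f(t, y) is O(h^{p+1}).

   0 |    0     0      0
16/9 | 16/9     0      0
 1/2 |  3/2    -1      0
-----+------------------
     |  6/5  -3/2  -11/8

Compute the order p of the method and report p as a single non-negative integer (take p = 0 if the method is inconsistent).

0

b = (6/5, -3/2, -11/8)
c = (0, 16/9, 1/2)
Ac = (0, 0, -16/9)
Σ b_i: 6/5·1 + (-3/2)·1 + (-11/8)·1 = -67/40 ≠ 1 ⇒ order 0.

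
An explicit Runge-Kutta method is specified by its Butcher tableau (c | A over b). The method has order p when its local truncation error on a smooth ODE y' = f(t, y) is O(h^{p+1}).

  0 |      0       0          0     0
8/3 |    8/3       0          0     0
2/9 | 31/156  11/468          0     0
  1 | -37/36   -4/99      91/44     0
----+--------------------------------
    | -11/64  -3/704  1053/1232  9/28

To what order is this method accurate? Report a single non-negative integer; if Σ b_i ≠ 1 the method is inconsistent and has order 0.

b = (-11/64, -3/704, 1053/1232, 9/28)
c = (0, 8/3, 2/9, 1)
Ac = (0, 0, 22/351, 19/54)
Σ b_i: (-11/64)·1 + (-3/704)·1 + 1053/1232·1 + 9/28·1 = 1 ✓
b·c: (-3/704)·8/3 + 1053/1232·2/9 + 9/28·1 = 1/2 ✓
b·c²: (-3/704)·64/9 + 1053/1232·4/81 + 9/28·1 = 1/3 ✓
b·Ac: 1053/1232·22/351 + 9/28·19/54 = 1/6 ✓
b·c³: (-3/704)·512/27 + 1053/1232·8/729 + 9/28·1 = 1/4 ✓
b·(c∘Ac): 1053/1232·44/3159 + 9/28·19/54 = 1/8 ✓
b·Ac²: 1053/1232·176/1053 + 9/28·(-5/27) = 1/12 ✓
b·A²c: 9/28·7/54 = 1/24 ✓; 4 stages ⇒ order 4.

4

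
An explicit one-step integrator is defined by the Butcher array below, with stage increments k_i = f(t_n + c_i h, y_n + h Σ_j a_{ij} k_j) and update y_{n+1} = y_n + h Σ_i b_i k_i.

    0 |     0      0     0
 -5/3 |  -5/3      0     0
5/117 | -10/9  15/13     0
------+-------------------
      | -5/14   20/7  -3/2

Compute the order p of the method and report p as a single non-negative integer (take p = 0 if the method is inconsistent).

1

b = (-5/14, 20/7, -3/2)
c = (0, -5/3, 5/117)
Ac = (0, 0, -25/13)
Σ b_i: (-5/14)·1 + 20/7·1 + (-3/2)·1 = 1 ✓
b·c: 20/7·(-5/3) + (-3/2)·5/117 = -2635/546 ≠ 1/2 ⇒ order 1.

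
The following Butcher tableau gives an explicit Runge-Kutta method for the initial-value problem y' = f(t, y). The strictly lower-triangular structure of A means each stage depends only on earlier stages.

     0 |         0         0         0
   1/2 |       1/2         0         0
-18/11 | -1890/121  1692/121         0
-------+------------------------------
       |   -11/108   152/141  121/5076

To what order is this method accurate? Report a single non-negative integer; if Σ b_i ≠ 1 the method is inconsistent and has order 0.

b = (-11/108, 152/141, 121/5076)
c = (0, 1/2, -18/11)
Ac = (0, 0, 846/121)
Σ b_i: (-11/108)·1 + 152/141·1 + 121/5076·1 = 1 ✓
b·c: 152/141·1/2 + 121/5076·(-18/11) = 1/2 ✓
b·c²: 152/141·1/4 + 121/5076·324/121 = 1/3 ✓
b·Ac: 121/5076·846/121 = 1/6 ✓; 3 stages ⇒ order 3.

3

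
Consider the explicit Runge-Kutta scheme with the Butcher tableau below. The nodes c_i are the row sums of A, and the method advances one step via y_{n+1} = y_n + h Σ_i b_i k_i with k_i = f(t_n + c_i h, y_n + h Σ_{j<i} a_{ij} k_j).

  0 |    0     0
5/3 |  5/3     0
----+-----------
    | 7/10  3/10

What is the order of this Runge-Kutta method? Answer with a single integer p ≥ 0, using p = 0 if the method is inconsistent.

b = (7/10, 3/10)
c = (0, 5/3)
Σ b_i: 7/10·1 + 3/10·1 = 1 ✓
b·c: 3/10·5/3 = 1/2 ✓; 2 stages ⇒ order 2.

2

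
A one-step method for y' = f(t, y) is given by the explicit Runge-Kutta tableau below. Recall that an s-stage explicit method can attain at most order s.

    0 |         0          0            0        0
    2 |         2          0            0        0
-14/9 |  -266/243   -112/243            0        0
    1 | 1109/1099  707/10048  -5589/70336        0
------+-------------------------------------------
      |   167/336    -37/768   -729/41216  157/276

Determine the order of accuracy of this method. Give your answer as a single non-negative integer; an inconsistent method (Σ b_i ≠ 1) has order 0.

4

b = (167/336, -37/768, -729/41216, 157/276)
c = (0, 2, -14/9, 1)
Ac = (0, 0, -224/243, 83/314)
Σ b_i: 167/336·1 + (-37/768)·1 + (-729/41216)·1 + 157/276·1 = 1 ✓
b·c: (-37/768)·2 + (-729/41216)·(-14/9) + 157/276·1 = 1/2 ✓
b·c²: (-37/768)·4 + (-729/41216)·196/81 + 157/276·1 = 1/3 ✓
b·Ac: (-729/41216)·(-224/243) + 157/276·83/314 = 1/6 ✓
b·c³: (-37/768)·8 + (-729/41216)·(-2744/729) + 157/276·1 = 1/4 ✓
b·(c∘Ac): (-729/41216)·3136/2187 + 157/276·83/314 = 1/8 ✓
b·Ac²: (-729/41216)·(-448/243) + 157/276·14/157 = 1/12 ✓
b·A²c: 157/276·23/314 = 1/24 ✓; 4 stages ⇒ order 4.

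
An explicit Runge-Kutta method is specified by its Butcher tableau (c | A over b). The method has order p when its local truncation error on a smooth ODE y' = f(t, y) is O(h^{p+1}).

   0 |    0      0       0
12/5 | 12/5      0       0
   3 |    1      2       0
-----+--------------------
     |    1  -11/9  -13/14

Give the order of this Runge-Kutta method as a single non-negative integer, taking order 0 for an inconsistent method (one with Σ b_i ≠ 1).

b = (1, -11/9, -13/14)
c = (0, 12/5, 3)
Ac = (0, 0, 24/5)
Σ b_i: 1·1 + (-11/9)·1 + (-13/14)·1 = -145/126 ≠ 1 ⇒ order 0.

0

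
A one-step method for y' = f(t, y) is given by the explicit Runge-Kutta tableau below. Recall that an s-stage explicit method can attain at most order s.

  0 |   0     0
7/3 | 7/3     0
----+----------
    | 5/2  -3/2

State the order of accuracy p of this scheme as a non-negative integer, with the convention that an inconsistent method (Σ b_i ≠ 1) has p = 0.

b = (5/2, -3/2)
c = (0, 7/3)
Σ b_i: 5/2·1 + (-3/2)·1 = 1 ✓
b·c: (-3/2)·7/3 = -7/2 ≠ 1/2 ⇒ order 1.

1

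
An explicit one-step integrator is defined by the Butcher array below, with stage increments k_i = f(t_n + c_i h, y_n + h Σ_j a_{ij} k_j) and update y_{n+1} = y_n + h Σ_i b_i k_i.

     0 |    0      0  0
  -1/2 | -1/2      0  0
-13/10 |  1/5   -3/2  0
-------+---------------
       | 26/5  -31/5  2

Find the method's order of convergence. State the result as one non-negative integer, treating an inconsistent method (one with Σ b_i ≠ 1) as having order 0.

b = (26/5, -31/5, 2)
c = (0, -1/2, -13/10)
Ac = (0, 0, 3/4)
Σ b_i: 26/5·1 + (-31/5)·1 + 2·1 = 1 ✓
b·c: (-31/5)·(-1/2) + 2·(-13/10) = 1/2 ✓
b·c²: (-31/5)·1/4 + 2·169/100 = 183/100 ≠ 1/3 ⇒ order 2.
b·Ac: 2·3/4 = 3/2 ≠ 1/6

2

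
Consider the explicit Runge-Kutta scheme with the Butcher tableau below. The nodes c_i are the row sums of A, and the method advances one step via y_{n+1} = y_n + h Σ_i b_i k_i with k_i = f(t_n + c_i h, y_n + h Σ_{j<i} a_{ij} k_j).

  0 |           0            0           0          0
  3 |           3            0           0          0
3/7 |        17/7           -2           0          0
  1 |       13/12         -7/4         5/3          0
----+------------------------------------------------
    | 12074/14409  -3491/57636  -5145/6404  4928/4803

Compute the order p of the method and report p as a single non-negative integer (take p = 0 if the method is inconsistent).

b = (12074/14409, -3491/57636, -5145/6404, 4928/4803)
c = (0, 3, 3/7, 1)
Ac = (0, 0, -6, -127/28)
Σ b_i: 12074/14409·1 + (-3491/57636)·1 + (-5145/6404)·1 + 4928/4803·1 = 1 ✓
b·c: (-3491/57636)·3 + (-5145/6404)·3/7 + 4928/4803·1 = 1/2 ✓
b·c²: (-3491/57636)·9 + (-5145/6404)·9/49 + 4928/4803·1 = 1/3 ✓
b·Ac: (-5145/6404)·(-6) + 4928/4803·(-127/28) = 1/6 ✓
b·c³: (-3491/57636)·27 + (-5145/6404)·27/343 + 4928/4803·1 = -6461/9606 ≠ 1/4 ⇒ order 3.
b·(c∘Ac): (-5145/6404)·(-18/7) + 4928/4803·(-127/28) = -24859/9606 ≠ 1/8
b·Ac²: (-5145/6404)·(-18) + 4928/4803·(-3027/196) = -31033/22414 ≠ 1/12
b·A²c: 4928/4803·(-10) = -49280/4803 ≠ 1/24

3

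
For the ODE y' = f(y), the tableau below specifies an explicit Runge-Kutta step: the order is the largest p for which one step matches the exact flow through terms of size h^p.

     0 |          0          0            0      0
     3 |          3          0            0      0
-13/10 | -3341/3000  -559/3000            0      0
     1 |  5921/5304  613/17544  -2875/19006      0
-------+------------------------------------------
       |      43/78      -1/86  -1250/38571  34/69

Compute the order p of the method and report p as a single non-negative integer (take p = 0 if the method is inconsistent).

4

b = (43/78, -1/86, -1250/38571, 34/69)
c = (0, 3, -13/10, 1)
Ac = (0, 0, -559/1000, 41/136)
Σ b_i: 43/78·1 + (-1/86)·1 + (-1250/38571)·1 + 34/69·1 = 1 ✓
b·c: (-1/86)·3 + (-1250/38571)·(-13/10) + 34/69·1 = 1/2 ✓
b·c²: (-1/86)·9 + (-1250/38571)·169/100 + 34/69·1 = 1/3 ✓
b·Ac: (-1250/38571)·(-559/1000) + 34/69·41/136 = 1/6 ✓
b·c³: (-1/86)·27 + (-1250/38571)·(-2197/1000) + 34/69·1 = 1/4 ✓
b·(c∘Ac): (-1250/38571)·7267/10000 + 34/69·41/136 = 1/8 ✓
b·Ac²: (-1250/38571)·(-1677/1000) + 34/69·1/17 = 1/12 ✓
b·A²c: 34/69·23/272 = 1/24 ✓; 4 stages ⇒ order 4.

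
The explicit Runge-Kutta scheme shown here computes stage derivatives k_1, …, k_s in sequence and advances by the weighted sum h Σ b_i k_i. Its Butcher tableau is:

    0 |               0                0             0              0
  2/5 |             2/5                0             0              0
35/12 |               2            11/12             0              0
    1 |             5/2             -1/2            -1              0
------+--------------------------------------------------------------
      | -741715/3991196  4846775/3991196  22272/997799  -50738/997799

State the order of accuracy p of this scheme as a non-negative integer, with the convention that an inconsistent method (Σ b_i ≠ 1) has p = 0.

b = (-741715/3991196, 4846775/3991196, 22272/997799, -50738/997799)
c = (0, 2/5, 35/12, 1)
Ac = (0, 0, 11/30, -187/60)
Σ b_i: (-741715/3991196)·1 + 4846775/3991196·1 + 22272/997799·1 + (-50738/997799)·1 = 1 ✓
b·c: 4846775/3991196·2/5 + 22272/997799·35/12 + (-50738/997799)·1 = 1/2 ✓
b·c²: 4846775/3991196·4/25 + 22272/997799·1225/144 + (-50738/997799)·1 = 1/3 ✓
b·Ac: 22272/997799·11/30 + (-50738/997799)·(-187/60) = 1/6 ✓
b·c³: 4846775/3991196·8/125 + 22272/997799·42875/1728 + (-50738/997799)·1 = 26073968/44900955 ≠ 1/4 ⇒ order 3.
b·(c∘Ac): 22272/997799·77/72 + (-50738/997799)·(-187/60) = 165411/907090 ≠ 1/8
b·Ac²: 22272/997799·11/75 + (-50738/997799)·(-30913/3600) = 158022341/359207640 ≠ 1/12
b·A²c: (-50738/997799)·(-11/30) = 25369/1360635 ≠ 1/24

3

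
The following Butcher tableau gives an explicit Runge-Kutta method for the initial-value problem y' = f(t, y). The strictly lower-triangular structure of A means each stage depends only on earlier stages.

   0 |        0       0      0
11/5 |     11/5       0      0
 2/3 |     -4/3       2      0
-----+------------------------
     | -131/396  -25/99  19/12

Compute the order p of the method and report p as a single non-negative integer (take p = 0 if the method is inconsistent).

b = (-131/396, -25/99, 19/12)
c = (0, 11/5, 2/3)
Ac = (0, 0, 22/5)
Σ b_i: (-131/396)·1 + (-25/99)·1 + 19/12·1 = 1 ✓
b·c: (-25/99)·11/5 + 19/12·2/3 = 1/2 ✓
b·c²: (-25/99)·121/25 + 19/12·4/9 = -14/27 ≠ 1/3 ⇒ order 2.
b·Ac: 19/12·22/5 = 209/30 ≠ 1/6

2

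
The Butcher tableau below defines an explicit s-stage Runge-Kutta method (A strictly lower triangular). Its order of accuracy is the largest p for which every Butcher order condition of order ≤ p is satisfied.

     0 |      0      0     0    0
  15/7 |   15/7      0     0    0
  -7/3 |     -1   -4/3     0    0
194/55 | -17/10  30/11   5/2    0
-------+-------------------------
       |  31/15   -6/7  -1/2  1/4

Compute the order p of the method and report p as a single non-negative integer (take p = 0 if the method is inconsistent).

b = (31/15, -6/7, -1/2, 1/4)
c = (0, 15/7, -7/3, 194/55)
Ac = (0, 0, -20/7, 5/462)
Σ b_i: 31/15·1 + (-6/7)·1 + (-1/2)·1 + 1/4·1 = 403/420 ≠ 1 ⇒ order 0.

0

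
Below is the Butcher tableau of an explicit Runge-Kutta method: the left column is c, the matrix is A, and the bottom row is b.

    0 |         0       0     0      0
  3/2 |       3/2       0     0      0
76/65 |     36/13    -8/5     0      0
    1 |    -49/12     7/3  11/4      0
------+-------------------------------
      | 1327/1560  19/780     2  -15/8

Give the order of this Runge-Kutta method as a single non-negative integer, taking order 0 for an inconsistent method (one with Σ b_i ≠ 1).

2

b = (1327/1560, 19/780, 2, -15/8)
c = (0, 3/2, 76/65, 1)
Ac = (0, 0, -12/5, 873/130)
Σ b_i: 1327/1560·1 + 19/780·1 + 2·1 + (-15/8)·1 = 1 ✓
b·c: 19/780·3/2 + 2·76/65 + (-15/8)·1 = 1/2 ✓
b·c²: 19/780·9/4 + 2·5776/4225 + (-15/8)·1 = 61787/67600 ≠ 1/3 ⇒ order 2.
b·Ac: 2·(-12/5) + (-15/8)·873/130 = -18087/1040 ≠ 1/6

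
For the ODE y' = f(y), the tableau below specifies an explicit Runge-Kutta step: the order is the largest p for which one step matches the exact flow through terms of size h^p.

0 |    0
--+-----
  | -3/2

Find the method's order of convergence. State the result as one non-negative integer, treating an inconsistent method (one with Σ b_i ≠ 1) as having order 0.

0

b = (-3/2)
c = (0)
Σ b_i: (-3/2)·1 = -3/2 ≠ 1 ⇒ order 0.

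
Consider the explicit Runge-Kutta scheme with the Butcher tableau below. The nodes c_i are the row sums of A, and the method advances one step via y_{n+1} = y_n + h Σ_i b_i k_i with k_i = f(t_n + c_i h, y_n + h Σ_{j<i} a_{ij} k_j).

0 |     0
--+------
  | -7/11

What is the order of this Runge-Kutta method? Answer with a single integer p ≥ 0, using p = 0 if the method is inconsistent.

b = (-7/11)
c = (0)
Σ b_i: (-7/11)·1 = -7/11 ≠ 1 ⇒ order 0.

0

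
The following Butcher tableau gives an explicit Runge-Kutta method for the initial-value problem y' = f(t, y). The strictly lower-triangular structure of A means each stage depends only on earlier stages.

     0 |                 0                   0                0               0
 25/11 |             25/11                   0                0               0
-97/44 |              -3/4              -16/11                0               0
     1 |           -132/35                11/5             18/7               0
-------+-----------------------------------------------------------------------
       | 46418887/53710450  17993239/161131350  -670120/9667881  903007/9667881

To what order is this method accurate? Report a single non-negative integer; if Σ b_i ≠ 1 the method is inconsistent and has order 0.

3

b = (46418887/53710450, 17993239/161131350, -670120/9667881, 903007/9667881)
c = (0, 25/11, -97/44, 1)
Ac = (0, 0, -400/121, -103/154)
Σ b_i: 46418887/53710450·1 + 17993239/161131350·1 + (-670120/9667881)·1 + 903007/9667881·1 = 1 ✓
b·c: 17993239/161131350·25/11 + (-670120/9667881)·(-97/44) + 903007/9667881·1 = 1/2 ✓
b·c²: 17993239/161131350·625/121 + (-670120/9667881)·9409/1936 + 903007/9667881·1 = 1/3 ✓
b·Ac: (-670120/9667881)·(-400/121) + 903007/9667881·(-103/154) = 1/6 ✓
b·c³: 17993239/161131350·15625/1331 + (-670120/9667881)·(-912673/85184) + 903007/9667881·1 = 6697411057/3119502936 ≠ 1/4 ⇒ order 3.
b·(c∘Ac): (-670120/9667881)·9700/1331 + 903007/9667881·(-103/154) = -147556237/259958578 ≠ 1/8
b·Ac²: (-670120/9667881)·(-10000/1331) + 903007/9667881·161681/6776 = 8576870227/3119502936 ≠ 1/12
b·A²c: 903007/9667881·(-7200/847) = -103200800/129979289 ≠ 1/24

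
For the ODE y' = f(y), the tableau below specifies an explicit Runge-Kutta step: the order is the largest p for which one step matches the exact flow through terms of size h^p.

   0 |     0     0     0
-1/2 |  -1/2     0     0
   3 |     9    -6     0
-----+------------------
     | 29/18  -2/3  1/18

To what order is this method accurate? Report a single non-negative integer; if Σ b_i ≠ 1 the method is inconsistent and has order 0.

b = (29/18, -2/3, 1/18)
c = (0, -1/2, 3)
Ac = (0, 0, 3)
Σ b_i: 29/18·1 + (-2/3)·1 + 1/18·1 = 1 ✓
b·c: (-2/3)·(-1/2) + 1/18·3 = 1/2 ✓
b·c²: (-2/3)·1/4 + 1/18·9 = 1/3 ✓
b·Ac: 1/18·3 = 1/6 ✓; 3 stages ⇒ order 3.

3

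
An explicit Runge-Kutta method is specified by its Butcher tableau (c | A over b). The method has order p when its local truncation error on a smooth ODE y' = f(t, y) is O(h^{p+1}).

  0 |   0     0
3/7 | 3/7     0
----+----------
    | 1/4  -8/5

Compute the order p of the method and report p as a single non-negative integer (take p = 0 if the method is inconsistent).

0

b = (1/4, -8/5)
c = (0, 3/7)
Σ b_i: 1/4·1 + (-8/5)·1 = -27/20 ≠ 1 ⇒ order 0.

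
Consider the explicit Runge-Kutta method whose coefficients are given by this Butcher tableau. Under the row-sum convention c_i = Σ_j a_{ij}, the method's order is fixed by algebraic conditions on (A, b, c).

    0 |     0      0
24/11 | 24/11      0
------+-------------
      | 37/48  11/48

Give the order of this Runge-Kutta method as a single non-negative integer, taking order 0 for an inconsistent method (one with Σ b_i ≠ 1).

2

b = (37/48, 11/48)
c = (0, 24/11)
Σ b_i: 37/48·1 + 11/48·1 = 1 ✓
b·c: 11/48·24/11 = 1/2 ✓; 2 stages ⇒ order 2.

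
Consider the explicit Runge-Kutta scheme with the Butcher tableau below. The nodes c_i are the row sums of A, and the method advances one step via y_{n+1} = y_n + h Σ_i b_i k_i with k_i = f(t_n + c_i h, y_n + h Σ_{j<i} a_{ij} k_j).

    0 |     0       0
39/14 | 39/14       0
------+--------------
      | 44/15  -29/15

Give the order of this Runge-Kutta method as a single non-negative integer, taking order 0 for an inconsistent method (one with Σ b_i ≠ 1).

1

b = (44/15, -29/15)
c = (0, 39/14)
Σ b_i: 44/15·1 + (-29/15)·1 = 1 ✓
b·c: (-29/15)·39/14 = -377/70 ≠ 1/2 ⇒ order 1.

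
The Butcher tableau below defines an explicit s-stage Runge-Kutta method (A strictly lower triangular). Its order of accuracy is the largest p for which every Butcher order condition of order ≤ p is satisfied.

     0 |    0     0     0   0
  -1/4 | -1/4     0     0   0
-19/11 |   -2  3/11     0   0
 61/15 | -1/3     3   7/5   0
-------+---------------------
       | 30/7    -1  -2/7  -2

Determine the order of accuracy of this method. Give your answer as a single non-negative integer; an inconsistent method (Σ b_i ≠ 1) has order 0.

1

b = (30/7, -1, -2/7, -2)
c = (0, -1/4, -19/11, 61/15)
Ac = (0, 0, -3/44, -697/220)
Σ b_i: 30/7·1 + (-1)·1 + (-2/7)·1 + (-2)·1 = 1 ✓
b·c: (-1)·(-1/4) + (-2/7)·(-19/11) + (-2)·61/15 = -34141/4620 ≠ 1/2 ⇒ order 1.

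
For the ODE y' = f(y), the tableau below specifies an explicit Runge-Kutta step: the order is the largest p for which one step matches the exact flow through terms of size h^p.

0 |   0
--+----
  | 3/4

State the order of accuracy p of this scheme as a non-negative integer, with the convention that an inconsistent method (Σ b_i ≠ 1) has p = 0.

b = (3/4)
c = (0)
Σ b_i: 3/4·1 = 3/4 ≠ 1 ⇒ order 0.

0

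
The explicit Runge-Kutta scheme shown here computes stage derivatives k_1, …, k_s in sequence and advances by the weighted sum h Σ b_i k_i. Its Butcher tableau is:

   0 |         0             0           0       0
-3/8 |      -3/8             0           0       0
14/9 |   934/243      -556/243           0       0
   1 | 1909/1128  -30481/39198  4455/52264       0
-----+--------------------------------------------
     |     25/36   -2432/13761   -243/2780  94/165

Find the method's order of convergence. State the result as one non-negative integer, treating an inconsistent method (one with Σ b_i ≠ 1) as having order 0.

b = (25/36, -2432/13761, -243/2780, 94/165)
c = (0, -3/8, 14/9, 1)
Ac = (0, 0, 139/162, 319/752)
Σ b_i: 25/36·1 + (-2432/13761)·1 + (-243/2780)·1 + 94/165·1 = 1 ✓
b·c: (-2432/13761)·(-3/8) + (-243/2780)·14/9 + 94/165·1 = 1/2 ✓
b·c²: (-2432/13761)·9/64 + (-243/2780)·196/81 + 94/165·1 = 1/3 ✓
b·Ac: (-243/2780)·139/162 + 94/165·319/752 = 1/6 ✓
b·c³: (-2432/13761)·(-27/512) + (-243/2780)·2744/729 + 94/165·1 = 1/4 ✓
b·(c∘Ac): (-243/2780)·973/729 + 94/165·319/752 = 1/8 ✓
b·Ac²: (-243/2780)·(-139/432) + 94/165·583/6016 = 1/12 ✓
b·A²c: 94/165·55/752 = 1/24 ✓; 4 stages ⇒ order 4.

4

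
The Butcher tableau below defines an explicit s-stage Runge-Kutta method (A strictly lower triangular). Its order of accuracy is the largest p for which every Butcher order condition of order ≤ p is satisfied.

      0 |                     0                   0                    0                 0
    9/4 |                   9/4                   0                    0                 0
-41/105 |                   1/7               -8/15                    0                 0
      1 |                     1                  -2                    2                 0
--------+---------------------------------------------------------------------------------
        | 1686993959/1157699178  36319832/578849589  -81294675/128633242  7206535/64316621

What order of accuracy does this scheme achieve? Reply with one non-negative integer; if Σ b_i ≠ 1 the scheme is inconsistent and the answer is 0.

b = (1686993959/1157699178, 36319832/578849589, -81294675/128633242, 7206535/64316621)
c = (0, 9/4, -41/105, 1)
Ac = (0, 0, -6/5, -1109/210)
Σ b_i: 1686993959/1157699178·1 + 36319832/578849589·1 + (-81294675/128633242)·1 + 7206535/64316621·1 = 1 ✓
b·c: 36319832/578849589·9/4 + (-81294675/128633242)·(-41/105) + 7206535/64316621·1 = 1/2 ✓
b·c²: 36319832/578849589·81/16 + (-81294675/128633242)·1681/11025 + 7206535/64316621·1 = 1/3 ✓
b·Ac: (-81294675/128633242)·(-6/5) + 7206535/64316621·(-1109/210) = 1/6 ✓
b·c³: 36319832/578849589·729/64 + (-81294675/128633242)·(-68921/1157625) + 7206535/64316621·1 = 140096438149/162077884920 ≠ 1/4 ⇒ order 3.
b·(c∘Ac): (-81294675/128633242)·82/175 + 7206535/64316621·(-1109/210) = -342621295/385899726 ≠ 1/8
b·Ac²: (-81294675/128633242)·(-27/10) + 7206535/64316621·(-866129/88200) = 98227657121/162077884920 ≠ 1/12
b·A²c: 7206535/64316621·(-12/5) = -17295684/64316621 ≠ 1/24

3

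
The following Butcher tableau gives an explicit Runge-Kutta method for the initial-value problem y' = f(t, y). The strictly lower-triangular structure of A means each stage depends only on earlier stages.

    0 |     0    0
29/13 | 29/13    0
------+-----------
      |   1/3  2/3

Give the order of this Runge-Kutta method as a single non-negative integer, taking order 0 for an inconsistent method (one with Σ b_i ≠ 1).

1

b = (1/3, 2/3)
c = (0, 29/13)
Σ b_i: 1/3·1 + 2/3·1 = 1 ✓
b·c: 2/3·29/13 = 58/39 ≠ 1/2 ⇒ order 1.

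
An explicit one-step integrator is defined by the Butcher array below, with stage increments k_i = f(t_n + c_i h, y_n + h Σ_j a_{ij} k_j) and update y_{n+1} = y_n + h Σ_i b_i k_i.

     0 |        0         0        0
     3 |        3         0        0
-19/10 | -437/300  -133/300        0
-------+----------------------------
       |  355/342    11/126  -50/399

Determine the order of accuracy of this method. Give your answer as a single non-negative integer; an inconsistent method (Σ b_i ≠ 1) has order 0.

b = (355/342, 11/126, -50/399)
c = (0, 3, -19/10)
Ac = (0, 0, -133/100)
Σ b_i: 355/342·1 + 11/126·1 + (-50/399)·1 = 1 ✓
b·c: 11/126·3 + (-50/399)·(-19/10) = 1/2 ✓
b·c²: 11/126·9 + (-50/399)·361/100 = 1/3 ✓
b·Ac: (-50/399)·(-133/100) = 1/6 ✓; 3 stages ⇒ order 3.

3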